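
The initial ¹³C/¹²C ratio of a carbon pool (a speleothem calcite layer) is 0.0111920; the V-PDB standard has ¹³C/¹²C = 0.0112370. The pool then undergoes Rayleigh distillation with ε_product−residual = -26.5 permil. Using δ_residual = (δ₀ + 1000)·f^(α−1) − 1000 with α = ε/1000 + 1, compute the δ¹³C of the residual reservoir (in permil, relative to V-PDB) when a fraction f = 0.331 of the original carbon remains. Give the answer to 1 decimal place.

25.6 permil

δ₀ = (0.0111920/0.0112370 − 1)×1000 = (0.995995 − 1)×1000 = -4.005 permil
α − 1 = ε/1000 = -0.0265
f^(α−1) = 0.331^(-0.0265) = 1.029733
δ_res = (-4.005 + 1000) × 1.029733 − 1000 = 1025.609 − 1000 = 25.61 permil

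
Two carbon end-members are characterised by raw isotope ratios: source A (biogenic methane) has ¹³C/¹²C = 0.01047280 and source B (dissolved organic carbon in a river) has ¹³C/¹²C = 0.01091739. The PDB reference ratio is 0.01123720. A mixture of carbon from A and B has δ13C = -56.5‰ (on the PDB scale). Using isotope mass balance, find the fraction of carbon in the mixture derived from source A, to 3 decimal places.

0.709

δ_A = (0.01047280/0.01123720 − 1)×1000 = (0.931976 − 1)×1000 = -68.024‰
δ_B = (0.01091739/0.01123720 − 1)×1000 = (0.971540 − 1)×1000 = -28.460‰
f_A = (δ_mix − δ_B)/(δ_A − δ_B) = (-56.5 − (-28.460))/(-68.024 − (-28.460))
f_A = -28.040 / -39.564 = 0.7087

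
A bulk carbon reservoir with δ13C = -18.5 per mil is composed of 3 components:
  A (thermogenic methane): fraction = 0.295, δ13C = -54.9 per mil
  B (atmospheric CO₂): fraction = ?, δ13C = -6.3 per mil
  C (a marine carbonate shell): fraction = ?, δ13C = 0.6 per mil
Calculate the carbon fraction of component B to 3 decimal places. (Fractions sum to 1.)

Let f_B and f_C be the unknown fractions; fractions sum to 1 so f_B + f_C = 0.705.
Mass balance: Σ fᵢ·δᵢ = δ_bulk ⇒ f_B·(-6.3) + f_C·(0.6) = -18.5 − (-16.195) = -2.305
Substitute f_C = 0.705 − f_B:
f_B·(-6.3 − 0.6) = -2.305 − 0.705×(0.6) = -2.728
f_B = -2.728 / -6.9 = 0.3953

0.395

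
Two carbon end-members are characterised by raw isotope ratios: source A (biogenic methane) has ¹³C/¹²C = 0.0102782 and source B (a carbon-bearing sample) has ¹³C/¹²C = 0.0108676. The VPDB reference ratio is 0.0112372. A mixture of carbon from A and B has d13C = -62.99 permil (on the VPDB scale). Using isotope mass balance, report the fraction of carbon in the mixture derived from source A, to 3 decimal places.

0.574

δ_A = (0.0102782/0.0112372 − 1)×1000 = (0.914658 − 1)×1000 = -85.342 permil
δ_B = (0.0108676/0.0112372 − 1)×1000 = (0.967109 − 1)×1000 = -32.891 permil
f_A = (δ_mix − δ_B)/(δ_A − δ_B) = (-62.99 − (-32.891))/(-85.342 − (-32.891))
f_A = -30.099 / -52.451 = 0.5739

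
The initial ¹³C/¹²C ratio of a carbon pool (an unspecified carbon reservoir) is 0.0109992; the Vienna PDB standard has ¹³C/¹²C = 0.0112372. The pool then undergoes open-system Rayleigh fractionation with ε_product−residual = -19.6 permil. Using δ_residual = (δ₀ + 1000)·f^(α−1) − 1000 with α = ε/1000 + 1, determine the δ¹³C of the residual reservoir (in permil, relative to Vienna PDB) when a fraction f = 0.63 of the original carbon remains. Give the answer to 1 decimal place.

δ₀ = (0.0109992/0.0112372 − 1)×1000 = (0.978820 − 1)×1000 = -21.180 permil
α − 1 = ε/1000 = -0.0196
f^(α−1) = 0.63^(-0.0196) = 1.009097
δ_res = (-21.180 + 1000) × 1.009097 − 1000 = 987.725 − 1000 = -12.28 permil

-12.3 permil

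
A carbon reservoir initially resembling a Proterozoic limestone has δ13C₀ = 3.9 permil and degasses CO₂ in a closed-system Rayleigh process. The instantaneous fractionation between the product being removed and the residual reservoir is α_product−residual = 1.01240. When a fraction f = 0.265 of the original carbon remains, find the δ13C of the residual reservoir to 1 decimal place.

Rayleigh residual: δ_res = (δ₀ + 1000)·f^(α−1) − 1000
α − 1 = 0.01240
f^(α−1) = 0.265^(0.01240) = 0.983667
δ_res = (3.9 + 1000) × 0.983667 − 1000 = 987.504 − 1000 = -12.50 permil

-12.5 permil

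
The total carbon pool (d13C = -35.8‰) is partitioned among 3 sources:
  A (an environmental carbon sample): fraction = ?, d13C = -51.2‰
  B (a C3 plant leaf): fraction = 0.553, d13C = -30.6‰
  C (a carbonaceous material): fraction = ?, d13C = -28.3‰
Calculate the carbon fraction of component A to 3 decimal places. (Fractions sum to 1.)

Let f_A and f_C be the unknown fractions; fractions sum to 1 so f_A + f_C = 0.447.
Mass balance: Σ fᵢ·δᵢ = δ_bulk ⇒ f_A·(-51.2) + f_C·(-28.3) = -35.8 − (-16.922) = -18.878
Substitute f_C = 0.447 − f_A:
f_A·(-51.2 − -28.3) = -18.878 − 0.447×(-28.3) = -6.228
f_A = -6.228 / -22.9 = 0.2720

0.272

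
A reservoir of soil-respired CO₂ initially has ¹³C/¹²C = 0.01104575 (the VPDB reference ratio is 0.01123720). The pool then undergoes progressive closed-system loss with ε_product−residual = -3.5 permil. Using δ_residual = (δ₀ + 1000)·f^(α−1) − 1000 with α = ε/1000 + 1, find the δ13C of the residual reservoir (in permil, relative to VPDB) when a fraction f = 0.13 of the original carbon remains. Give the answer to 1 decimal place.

-10.0 permil

δ₀ = (0.01104575/0.01123720 − 1)×1000 = (0.982963 − 1)×1000 = -17.037 permil
α − 1 = ε/1000 = -0.0035
f^(α−1) = 0.13^(-0.0035) = 1.007166
δ_res = (-17.037 + 1000) × 1.007166 − 1000 = 990.007 − 1000 = -9.99 permil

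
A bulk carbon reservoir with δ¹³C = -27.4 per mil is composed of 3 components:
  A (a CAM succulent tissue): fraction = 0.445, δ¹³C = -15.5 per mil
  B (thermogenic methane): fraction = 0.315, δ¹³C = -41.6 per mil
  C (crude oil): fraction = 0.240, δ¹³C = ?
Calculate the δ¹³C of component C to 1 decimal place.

-30.8 per mil

Isotope mass balance: δ_bulk = Σ fᵢ·δᵢ.
-27.4 = 0.445×(-15.5) + 0.315×(-41.6) + 0.240×δ_C
0.240·δ_C = -27.4 − (-20.002) = -7.398
δ_C = -7.398 / 0.240 = -30.83 per mil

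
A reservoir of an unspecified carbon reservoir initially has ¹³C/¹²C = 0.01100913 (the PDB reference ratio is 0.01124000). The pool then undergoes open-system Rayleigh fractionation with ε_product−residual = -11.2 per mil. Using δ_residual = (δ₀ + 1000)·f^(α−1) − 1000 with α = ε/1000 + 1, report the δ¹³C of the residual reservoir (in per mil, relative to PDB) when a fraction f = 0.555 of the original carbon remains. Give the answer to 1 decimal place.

δ₀ = (0.01100913/0.01124000 − 1)×1000 = (0.979460 − 1)×1000 = -20.540 per mil
α − 1 = ε/1000 = -0.0112
f^(α−1) = 0.555^(-0.0112) = 1.006616
δ_res = (-20.540 + 1000) × 1.006616 − 1000 = 985.940 − 1000 = -14.06 per mil

-14.1 per mil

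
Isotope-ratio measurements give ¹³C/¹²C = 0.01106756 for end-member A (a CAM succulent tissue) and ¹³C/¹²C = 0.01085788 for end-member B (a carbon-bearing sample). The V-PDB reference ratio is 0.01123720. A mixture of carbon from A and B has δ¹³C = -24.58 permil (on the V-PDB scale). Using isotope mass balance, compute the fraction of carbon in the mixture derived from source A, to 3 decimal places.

0.492

δ_A = (0.01106756/0.01123720 − 1)×1000 = (0.984904 − 1)×1000 = -15.096 permil
δ_B = (0.01085788/0.01123720 − 1)×1000 = (0.966244 − 1)×1000 = -33.756 permil
f_A = (δ_mix − δ_B)/(δ_A − δ_B) = (-24.58 − (-33.756))/(-15.096 − (-33.756))
f_A = 9.176 / 18.659 = 0.4917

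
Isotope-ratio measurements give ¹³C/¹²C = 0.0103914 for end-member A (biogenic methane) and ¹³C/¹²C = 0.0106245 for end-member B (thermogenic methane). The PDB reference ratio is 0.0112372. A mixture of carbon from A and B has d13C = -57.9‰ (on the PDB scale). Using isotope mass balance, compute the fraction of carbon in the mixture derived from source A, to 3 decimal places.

0.163

δ_A = (0.0103914/0.0112372 − 1)×1000 = (0.924732 − 1)×1000 = -75.268‰
δ_B = (0.0106245/0.0112372 − 1)×1000 = (0.945476 − 1)×1000 = -54.524‰
f_A = (δ_mix − δ_B)/(δ_A − δ_B) = (-57.9 − (-54.524))/(-75.268 − (-54.524))
f_A = -3.376 / -20.744 = 0.1627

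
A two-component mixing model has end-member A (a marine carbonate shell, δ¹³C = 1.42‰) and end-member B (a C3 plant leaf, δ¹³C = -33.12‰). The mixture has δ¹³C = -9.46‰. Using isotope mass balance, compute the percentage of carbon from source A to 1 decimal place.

δ_mix = f_A·δ_A + (1 − f_A)·δ_B  ⇒  f_A = (δ_mix − δ_B)/(δ_A − δ_B)
f_A = (-9.46 − (-33.12)) / (1.42 − (-33.12))
f_A = 23.66 / 34.54 = 0.6850

68.5%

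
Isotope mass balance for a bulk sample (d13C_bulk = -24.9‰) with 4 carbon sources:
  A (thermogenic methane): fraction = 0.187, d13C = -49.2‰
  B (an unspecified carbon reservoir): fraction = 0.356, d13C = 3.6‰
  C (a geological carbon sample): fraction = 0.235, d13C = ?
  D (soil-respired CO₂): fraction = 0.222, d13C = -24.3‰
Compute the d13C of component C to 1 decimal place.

Isotope mass balance: δ_bulk = Σ fᵢ·δᵢ.
-24.9 = 0.187×(-49.2) + 0.356×(3.6) + 0.235×δ_C + 0.222×(-24.3)
0.235·δ_C = -24.9 − (-13.313) = -11.587
δ_C = -11.587 / 0.235 = -49.30‰

-49.3‰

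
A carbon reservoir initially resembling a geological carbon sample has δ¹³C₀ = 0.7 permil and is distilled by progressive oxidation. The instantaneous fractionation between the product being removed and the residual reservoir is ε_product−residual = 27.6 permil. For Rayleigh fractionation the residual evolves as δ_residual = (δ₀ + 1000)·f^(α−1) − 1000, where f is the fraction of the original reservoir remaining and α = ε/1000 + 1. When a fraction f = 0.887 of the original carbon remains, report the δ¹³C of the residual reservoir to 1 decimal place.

-2.6 permil

Rayleigh residual: δ_res = (δ₀ + 1000)·f^(α−1) − 1000
α = ε/1000 + 1 = 1.02760, so α − 1 = 0.02760
f^(α−1) = 0.887^(0.02760) = 0.996696
δ_res = (0.7 + 1000) × 0.996696 − 1000 = 997.394 − 1000 = -2.61 permil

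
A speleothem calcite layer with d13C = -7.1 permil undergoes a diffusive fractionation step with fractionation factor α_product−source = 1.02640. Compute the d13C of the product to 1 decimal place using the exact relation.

δ_product = (δ_source + 1000)·α − 1000
δ_product = (-7.1 + 1000) × 1.02640 − 1000
δ_product = 1019.113 − 1000 = 19.11 permil

19.1 permil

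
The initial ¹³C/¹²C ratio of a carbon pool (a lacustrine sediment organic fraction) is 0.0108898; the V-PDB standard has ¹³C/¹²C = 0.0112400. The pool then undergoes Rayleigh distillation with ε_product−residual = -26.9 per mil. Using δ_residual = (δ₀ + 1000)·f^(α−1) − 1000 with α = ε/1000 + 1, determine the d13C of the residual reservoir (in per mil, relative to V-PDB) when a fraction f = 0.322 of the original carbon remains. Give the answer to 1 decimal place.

δ₀ = (0.0108898/0.0112400 − 1)×1000 = (0.968843 − 1)×1000 = -31.157 per mil
α − 1 = ε/1000 = -0.0269
f^(α−1) = 0.322^(-0.0269) = 1.030953
δ_res = (-31.157 + 1000) × 1.030953 − 1000 = 998.832 − 1000 = -1.17 per mil

-1.2 per mil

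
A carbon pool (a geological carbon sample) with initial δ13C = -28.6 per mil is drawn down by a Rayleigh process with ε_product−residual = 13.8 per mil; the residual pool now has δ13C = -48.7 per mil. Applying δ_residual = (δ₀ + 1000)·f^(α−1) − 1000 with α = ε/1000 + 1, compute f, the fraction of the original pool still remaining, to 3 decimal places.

α − 1 = ε/1000 = 0.0138
(δ_res + 1000)/(δ₀ + 1000) = (-48.7 + 1000)/(-28.6 + 1000) = 951.3/971.4 = 0.979308
f = 0.979308^(1/0.0138) = exp(ln(0.979308)/0.0138) = exp(-0.02091/0.0138)
f = exp(-1.5151) = 0.2198

0.220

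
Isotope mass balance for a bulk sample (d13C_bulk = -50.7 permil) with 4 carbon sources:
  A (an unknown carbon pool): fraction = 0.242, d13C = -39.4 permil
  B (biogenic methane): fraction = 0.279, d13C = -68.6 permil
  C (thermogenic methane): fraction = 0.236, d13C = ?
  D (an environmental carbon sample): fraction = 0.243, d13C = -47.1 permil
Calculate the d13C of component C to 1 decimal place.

-44.8 permil

Isotope mass balance: δ_bulk = Σ fᵢ·δᵢ.
-50.7 = 0.242×(-39.4) + 0.279×(-68.6) + 0.236×δ_C + 0.243×(-47.1)
0.236·δ_C = -50.7 − (-40.119) = -10.581
δ_C = -10.581 / 0.236 = -44.83 permil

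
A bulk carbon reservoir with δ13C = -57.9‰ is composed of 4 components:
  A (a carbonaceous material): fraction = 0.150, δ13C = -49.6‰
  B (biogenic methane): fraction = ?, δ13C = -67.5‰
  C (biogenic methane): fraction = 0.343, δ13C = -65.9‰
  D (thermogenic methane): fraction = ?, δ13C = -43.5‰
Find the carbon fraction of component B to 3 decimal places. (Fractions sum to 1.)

Let f_B and f_D be the unknown fractions; fractions sum to 1 so f_B + f_D = 0.507.
Mass balance: Σ fᵢ·δᵢ = δ_bulk ⇒ f_B·(-67.5) + f_D·(-43.5) = -57.9 − (-30.044) = -27.856
Substitute f_D = 0.507 − f_B:
f_B·(-67.5 − -43.5) = -27.856 − 0.507×(-43.5) = -5.802
f_B = -5.802 / -24.0 = 0.2417

0.242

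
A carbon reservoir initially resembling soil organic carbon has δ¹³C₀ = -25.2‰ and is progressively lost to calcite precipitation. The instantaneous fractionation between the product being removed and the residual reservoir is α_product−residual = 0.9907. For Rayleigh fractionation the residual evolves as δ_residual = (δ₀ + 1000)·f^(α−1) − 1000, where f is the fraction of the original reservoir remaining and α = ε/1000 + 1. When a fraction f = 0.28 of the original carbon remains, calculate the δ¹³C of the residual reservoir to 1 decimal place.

Rayleigh residual: δ_res = (δ₀ + 1000)·f^(α−1) − 1000
α − 1 = -0.00930
f^(α−1) = 0.28^(-0.00930) = 1.011909
δ_res = (-25.2 + 1000) × 1.011909 − 1000 = 986.409 − 1000 = -13.59‰

-13.6‰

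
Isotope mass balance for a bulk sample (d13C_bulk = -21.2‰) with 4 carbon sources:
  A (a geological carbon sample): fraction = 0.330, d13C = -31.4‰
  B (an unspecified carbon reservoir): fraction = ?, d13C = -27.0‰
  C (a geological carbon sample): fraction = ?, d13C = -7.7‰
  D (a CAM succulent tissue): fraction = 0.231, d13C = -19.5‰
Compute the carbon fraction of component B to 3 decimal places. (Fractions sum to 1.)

Let f_B and f_C be the unknown fractions; fractions sum to 1 so f_B + f_C = 0.439.
Mass balance: Σ fᵢ·δᵢ = δ_bulk ⇒ f_B·(-27.0) + f_C·(-7.7) = -21.2 − (-14.867) = -6.333
Substitute f_C = 0.439 − f_B:
f_B·(-27.0 − -7.7) = -6.333 − 0.439×(-7.7) = -2.953
f_B = -2.953 / -19.3 = 0.1530

0.153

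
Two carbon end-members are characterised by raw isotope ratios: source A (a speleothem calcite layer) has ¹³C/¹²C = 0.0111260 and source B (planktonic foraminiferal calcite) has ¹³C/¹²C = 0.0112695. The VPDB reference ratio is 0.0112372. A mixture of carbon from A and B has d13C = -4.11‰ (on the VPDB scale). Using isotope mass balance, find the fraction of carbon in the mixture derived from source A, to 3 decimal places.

0.547

δ_A = (0.0111260/0.0112372 − 1)×1000 = (0.990104 − 1)×1000 = -9.896‰
δ_B = (0.0112695/0.0112372 − 1)×1000 = (1.002874 − 1)×1000 = 2.874‰
f_A = (δ_mix − δ_B)/(δ_A − δ_B) = (-4.11 − (2.874))/(-9.896 − (2.874))
f_A = -6.984 / -12.770 = 0.5469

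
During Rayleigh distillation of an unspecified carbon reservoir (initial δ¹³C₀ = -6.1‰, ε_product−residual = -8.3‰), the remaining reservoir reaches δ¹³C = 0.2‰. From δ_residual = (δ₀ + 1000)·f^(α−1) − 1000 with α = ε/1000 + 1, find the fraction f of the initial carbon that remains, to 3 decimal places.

0.467

α − 1 = ε/1000 = -0.0083
(δ_res + 1000)/(δ₀ + 1000) = (0.2 + 1000)/(-6.1 + 1000) = 1000.2/993.9 = 1.006339
f = 1.006339^(1/-0.0083) = exp(ln(1.006339)/-0.0083) = exp(0.00632/-0.0083)
f = exp(-0.7613) = 0.4671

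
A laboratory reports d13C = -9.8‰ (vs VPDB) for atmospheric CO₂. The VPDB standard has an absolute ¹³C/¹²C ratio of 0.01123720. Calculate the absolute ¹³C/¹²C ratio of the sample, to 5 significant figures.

R_sample = R_standard × (d13C/1000 + 1)
R_sample = 0.01123720 × (-9.8/1000 + 1) = 0.01123720 × 0.990200
R_sample = 0.0111271

0.011127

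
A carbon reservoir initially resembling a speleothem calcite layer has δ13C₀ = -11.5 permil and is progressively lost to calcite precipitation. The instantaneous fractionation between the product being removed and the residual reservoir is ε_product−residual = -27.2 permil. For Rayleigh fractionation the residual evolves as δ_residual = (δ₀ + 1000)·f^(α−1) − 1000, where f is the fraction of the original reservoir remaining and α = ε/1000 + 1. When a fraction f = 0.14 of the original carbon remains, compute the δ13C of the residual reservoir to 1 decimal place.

Rayleigh residual: δ_res = (δ₀ + 1000)·f^(α−1) − 1000
α = ε/1000 + 1 = 0.97280, so α − 1 = -0.02720
f^(α−1) = 0.14^(-0.02720) = 1.054934
δ_res = (-11.5 + 1000) × 1.054934 − 1000 = 1042.802 − 1000 = 42.80 permil

42.8 permil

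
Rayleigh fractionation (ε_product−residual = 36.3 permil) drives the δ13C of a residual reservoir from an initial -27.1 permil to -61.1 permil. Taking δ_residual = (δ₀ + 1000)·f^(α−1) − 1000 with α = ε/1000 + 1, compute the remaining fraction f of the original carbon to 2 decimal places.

α − 1 = ε/1000 = 0.0363
(δ_res + 1000)/(δ₀ + 1000) = (-61.1 + 1000)/(-27.1 + 1000) = 938.9/972.9 = 0.965053
f = 0.965053^(1/0.0363) = exp(ln(0.965053)/0.0363) = exp(-0.03557/0.0363)
f = exp(-0.9800) = 0.3753

0.38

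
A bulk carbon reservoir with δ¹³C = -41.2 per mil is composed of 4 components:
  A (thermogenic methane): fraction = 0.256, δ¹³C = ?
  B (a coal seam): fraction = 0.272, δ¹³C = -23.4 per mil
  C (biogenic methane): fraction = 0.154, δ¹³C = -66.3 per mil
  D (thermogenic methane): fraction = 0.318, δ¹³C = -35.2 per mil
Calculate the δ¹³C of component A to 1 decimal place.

Isotope mass balance: δ_bulk = Σ fᵢ·δᵢ.
-41.2 = 0.256×δ_A + 0.272×(-23.4) + 0.154×(-66.3) + 0.318×(-35.2)
0.256·δ_A = -41.2 − (-27.769) = -13.431
δ_A = -13.431 / 0.256 = -52.47 per mil

-52.5 per mil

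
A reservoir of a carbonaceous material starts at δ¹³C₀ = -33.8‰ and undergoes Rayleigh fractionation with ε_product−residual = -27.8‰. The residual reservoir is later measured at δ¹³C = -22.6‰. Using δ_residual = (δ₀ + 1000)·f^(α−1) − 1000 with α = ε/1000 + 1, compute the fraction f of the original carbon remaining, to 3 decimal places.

0.661

α − 1 = ε/1000 = -0.0278
(δ_res + 1000)/(δ₀ + 1000) = (-22.6 + 1000)/(-33.8 + 1000) = 977.4/966.2 = 1.011592
f = 1.011592^(1/-0.0278) = exp(ln(1.011592)/-0.0278) = exp(0.01153/-0.0278)
f = exp(-0.4146) = 0.6606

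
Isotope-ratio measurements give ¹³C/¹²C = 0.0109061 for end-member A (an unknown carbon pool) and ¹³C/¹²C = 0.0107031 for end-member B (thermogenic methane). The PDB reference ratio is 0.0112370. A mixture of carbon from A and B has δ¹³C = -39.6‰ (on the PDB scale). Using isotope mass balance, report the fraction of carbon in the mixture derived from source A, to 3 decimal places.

δ_A = (0.0109061/0.0112370 − 1)×1000 = (0.970553 − 1)×1000 = -29.447‰
δ_B = (0.0107031/0.0112370 − 1)×1000 = (0.952487 − 1)×1000 = -47.513‰
f_A = (δ_mix − δ_B)/(δ_A − δ_B) = (-39.6 − (-47.513))/(-29.447 − (-47.513))
f_A = 7.913 / 18.065 = 0.4380

0.438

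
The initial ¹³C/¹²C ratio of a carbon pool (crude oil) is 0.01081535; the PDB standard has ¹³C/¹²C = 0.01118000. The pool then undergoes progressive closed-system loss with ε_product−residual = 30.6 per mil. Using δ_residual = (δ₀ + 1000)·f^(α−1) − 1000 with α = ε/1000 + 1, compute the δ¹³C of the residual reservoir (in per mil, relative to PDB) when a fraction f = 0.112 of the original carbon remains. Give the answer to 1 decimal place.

-95.3 per mil

δ₀ = (0.01081535/0.01118000 − 1)×1000 = (0.967384 − 1)×1000 = -32.616 per mil
α − 1 = ε/1000 = 0.0306
f^(α−1) = 0.112^(0.0306) = 0.935203
δ_res = (-32.616 + 1000) × 0.935203 − 1000 = 904.701 − 1000 = -95.30 per mil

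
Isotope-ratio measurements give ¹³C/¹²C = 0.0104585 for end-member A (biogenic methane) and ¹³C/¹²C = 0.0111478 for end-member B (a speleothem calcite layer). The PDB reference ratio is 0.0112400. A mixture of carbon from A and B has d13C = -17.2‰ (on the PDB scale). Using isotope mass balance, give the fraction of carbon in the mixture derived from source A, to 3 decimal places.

0.147

δ_A = (0.0104585/0.0112400 − 1)×1000 = (0.930472 − 1)×1000 = -69.528‰
δ_B = (0.0111478/0.0112400 − 1)×1000 = (0.991797 − 1)×1000 = -8.203‰
f_A = (δ_mix − δ_B)/(δ_A − δ_B) = (-17.2 − (-8.203))/(-69.528 − (-8.203))
f_A = -8.997 / -61.326 = 0.1467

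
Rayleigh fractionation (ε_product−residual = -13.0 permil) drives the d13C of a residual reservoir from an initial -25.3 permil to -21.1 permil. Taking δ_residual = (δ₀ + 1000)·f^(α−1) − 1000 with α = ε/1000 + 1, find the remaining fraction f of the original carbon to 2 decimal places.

0.72

α − 1 = ε/1000 = -0.0130
(δ_res + 1000)/(δ₀ + 1000) = (-21.1 + 1000)/(-25.3 + 1000) = 978.9/974.7 = 1.004309
f = 1.004309^(1/-0.0130) = exp(ln(1.004309)/-0.0130) = exp(0.00430/-0.0130)
f = exp(-0.3308) = 0.7184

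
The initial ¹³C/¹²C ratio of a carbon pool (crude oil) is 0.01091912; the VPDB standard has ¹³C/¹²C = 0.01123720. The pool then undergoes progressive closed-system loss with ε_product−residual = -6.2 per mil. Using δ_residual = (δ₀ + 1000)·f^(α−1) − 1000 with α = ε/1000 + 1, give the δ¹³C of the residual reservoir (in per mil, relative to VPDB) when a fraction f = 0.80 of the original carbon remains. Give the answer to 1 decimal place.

-27.0 per mil

δ₀ = (0.01091912/0.01123720 − 1)×1000 = (0.971694 − 1)×1000 = -28.306 per mil
α − 1 = ε/1000 = -0.0062
f^(α−1) = 0.80^(-0.0062) = 1.001384
δ_res = (-28.306 + 1000) × 1.001384 − 1000 = 973.039 − 1000 = -26.96 per mil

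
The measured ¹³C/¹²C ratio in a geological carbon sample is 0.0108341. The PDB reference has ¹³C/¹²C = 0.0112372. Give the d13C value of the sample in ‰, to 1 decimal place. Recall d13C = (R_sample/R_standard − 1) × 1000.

-35.9‰

d13C = (R_sample / R_standard − 1) × 1000
R_sample / R_standard = 0.0108341 / 0.0112372 = 0.964128
d13C = (0.964128 − 1) × 1000 = -35.87‰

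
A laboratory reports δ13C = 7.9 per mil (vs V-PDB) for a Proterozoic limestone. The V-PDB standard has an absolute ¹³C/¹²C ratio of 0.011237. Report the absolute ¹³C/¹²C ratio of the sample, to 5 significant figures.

0.011326

R_sample = R_standard × (δ13C/1000 + 1)
R_sample = 0.011237 × (7.9/1000 + 1) = 0.011237 × 1.007900
R_sample = 0.0113258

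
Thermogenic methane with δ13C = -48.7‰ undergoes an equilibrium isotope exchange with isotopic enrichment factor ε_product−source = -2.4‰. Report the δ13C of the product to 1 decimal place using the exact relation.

Exactly, δ_product = (δ_source + 1000)·(ε/1000 + 1) − 1000.
δ_product = (-48.7 + 1000) × (-2.4/1000 + 1) − 1000
δ_product = -50.98‰

-51.0‰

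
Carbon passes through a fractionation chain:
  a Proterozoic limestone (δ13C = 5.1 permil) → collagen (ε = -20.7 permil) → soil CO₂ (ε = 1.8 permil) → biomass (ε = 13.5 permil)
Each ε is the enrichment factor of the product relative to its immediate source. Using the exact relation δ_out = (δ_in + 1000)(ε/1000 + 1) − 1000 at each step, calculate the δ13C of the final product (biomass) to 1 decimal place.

-0.6 permil

step 1: δ = (5.10 + 1000)·(-20.7/1000 + 1) − 1000 = -15.71 permil
step 2: δ = (-15.71 + 1000)·(1.8/1000 + 1) − 1000 = -13.93 permil
step 3: δ = (-13.93 + 1000)·(13.5/1000 + 1) − 1000 = -0.62 permil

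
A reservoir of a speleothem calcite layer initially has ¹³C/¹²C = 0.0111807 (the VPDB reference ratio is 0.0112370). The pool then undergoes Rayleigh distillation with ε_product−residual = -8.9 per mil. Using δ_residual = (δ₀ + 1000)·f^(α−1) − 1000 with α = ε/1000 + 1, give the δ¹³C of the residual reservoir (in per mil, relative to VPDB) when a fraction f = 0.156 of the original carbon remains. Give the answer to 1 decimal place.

11.6 per mil

δ₀ = (0.0111807/0.0112370 − 1)×1000 = (0.994990 − 1)×1000 = -5.010 per mil
α − 1 = ε/1000 = -0.0089
f^(α−1) = 0.156^(-0.0089) = 1.016673
δ_res = (-5.010 + 1000) × 1.016673 − 1000 = 1011.579 − 1000 = 11.58 per mil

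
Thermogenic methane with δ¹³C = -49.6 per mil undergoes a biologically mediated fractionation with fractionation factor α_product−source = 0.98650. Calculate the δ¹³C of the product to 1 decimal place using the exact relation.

δ_product = (δ_source + 1000)·α − 1000
δ_product = (-49.6 + 1000) × 0.98650 − 1000
δ_product = 937.570 − 1000 = -62.43 per mil

-62.4 per mil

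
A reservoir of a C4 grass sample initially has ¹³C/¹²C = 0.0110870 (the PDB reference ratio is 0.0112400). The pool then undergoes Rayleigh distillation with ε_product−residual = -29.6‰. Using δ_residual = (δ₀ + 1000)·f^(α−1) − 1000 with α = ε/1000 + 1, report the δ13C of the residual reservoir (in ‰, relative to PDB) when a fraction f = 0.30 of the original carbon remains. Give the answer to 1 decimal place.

22.2‰

δ₀ = (0.0110870/0.0112400 − 1)×1000 = (0.986388 − 1)×1000 = -13.612‰
α − 1 = ε/1000 = -0.0296
f^(α−1) = 0.30^(-0.0296) = 1.036280
δ_res = (-13.612 + 1000) × 1.036280 − 1000 = 1022.174 − 1000 = 22.17‰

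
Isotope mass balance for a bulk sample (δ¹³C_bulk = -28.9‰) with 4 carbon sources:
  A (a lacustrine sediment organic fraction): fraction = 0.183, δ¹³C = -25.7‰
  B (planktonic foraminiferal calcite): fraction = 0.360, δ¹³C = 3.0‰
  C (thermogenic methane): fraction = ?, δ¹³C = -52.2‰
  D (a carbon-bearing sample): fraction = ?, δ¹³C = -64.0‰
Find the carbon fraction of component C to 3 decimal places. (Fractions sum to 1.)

0.337

Let f_C and f_D be the unknown fractions; fractions sum to 1 so f_C + f_D = 0.457.
Mass balance: Σ fᵢ·δᵢ = δ_bulk ⇒ f_C·(-52.2) + f_D·(-64.0) = -28.9 − (-3.623) = -25.277
Substitute f_D = 0.457 − f_C:
f_C·(-52.2 − -64.0) = -25.277 − 0.457×(-64.0) = 3.971
f_C = 3.971 / 11.8 = 0.3365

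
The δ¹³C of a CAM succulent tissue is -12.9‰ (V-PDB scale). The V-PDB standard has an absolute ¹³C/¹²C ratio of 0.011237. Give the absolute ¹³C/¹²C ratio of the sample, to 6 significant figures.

0.0110920

R_sample = R_standard × (δ¹³C/1000 + 1)
R_sample = 0.011237 × (-12.9/1000 + 1) = 0.011237 × 0.987100
R_sample = 0.0110920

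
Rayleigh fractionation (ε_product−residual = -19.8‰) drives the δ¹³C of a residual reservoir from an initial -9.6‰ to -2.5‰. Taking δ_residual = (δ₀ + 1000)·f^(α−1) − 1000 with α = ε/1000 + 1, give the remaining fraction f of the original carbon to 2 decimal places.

0.70

α − 1 = ε/1000 = -0.0198
(δ_res + 1000)/(δ₀ + 1000) = (-2.5 + 1000)/(-9.6 + 1000) = 997.5/990.4 = 1.007169
f = 1.007169^(1/-0.0198) = exp(ln(1.007169)/-0.0198) = exp(0.00714/-0.0198)
f = exp(-0.3608) = 0.6971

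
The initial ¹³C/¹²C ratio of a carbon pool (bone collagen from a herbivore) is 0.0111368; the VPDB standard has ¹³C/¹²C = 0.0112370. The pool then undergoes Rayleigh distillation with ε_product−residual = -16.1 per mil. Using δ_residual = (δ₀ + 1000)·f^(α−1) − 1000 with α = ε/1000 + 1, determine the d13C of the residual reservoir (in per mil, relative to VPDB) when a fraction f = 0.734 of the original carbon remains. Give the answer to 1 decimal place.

δ₀ = (0.0111368/0.0112370 − 1)×1000 = (0.991083 − 1)×1000 = -8.917 per mil
α − 1 = ε/1000 = -0.0161
f^(α−1) = 0.734^(-0.0161) = 1.004991
δ_res = (-8.917 + 1000) × 1.004991 − 1000 = 996.030 − 1000 = -3.97 per mil

-4.0 per mil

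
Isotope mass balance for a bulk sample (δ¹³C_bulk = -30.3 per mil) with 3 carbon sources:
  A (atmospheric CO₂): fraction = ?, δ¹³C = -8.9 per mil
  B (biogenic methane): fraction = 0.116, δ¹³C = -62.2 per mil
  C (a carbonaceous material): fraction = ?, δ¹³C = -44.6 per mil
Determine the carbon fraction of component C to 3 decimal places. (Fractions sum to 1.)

Let f_C and f_A be the unknown fractions; fractions sum to 1 so f_C + f_A = 0.884.
Mass balance: Σ fᵢ·δᵢ = δ_bulk ⇒ f_C·(-44.6) + f_A·(-8.9) = -30.3 − (-7.215) = -23.085
Substitute f_A = 0.884 − f_C:
f_C·(-44.6 − -8.9) = -23.085 − 0.884×(-8.9) = -15.217
f_C = -15.217 / -35.7 = 0.4263

0.426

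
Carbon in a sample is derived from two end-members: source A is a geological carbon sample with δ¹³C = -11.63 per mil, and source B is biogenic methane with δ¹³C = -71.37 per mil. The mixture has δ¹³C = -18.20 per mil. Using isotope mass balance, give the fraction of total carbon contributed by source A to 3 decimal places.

0.890

δ_mix = f_A·δ_A + (1 − f_A)·δ_B  ⇒  f_A = (δ_mix − δ_B)/(δ_A − δ_B)
f_A = (-18.20 − (-71.37)) / (-11.63 − (-71.37))
f_A = 53.17 / 59.74 = 0.8900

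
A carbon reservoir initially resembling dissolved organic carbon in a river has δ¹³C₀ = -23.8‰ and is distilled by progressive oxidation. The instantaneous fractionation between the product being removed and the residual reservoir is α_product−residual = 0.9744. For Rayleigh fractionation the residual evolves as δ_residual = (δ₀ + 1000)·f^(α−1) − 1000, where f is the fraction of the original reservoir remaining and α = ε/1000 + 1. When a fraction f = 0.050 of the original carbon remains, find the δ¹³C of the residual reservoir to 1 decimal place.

54.0‰

Rayleigh residual: δ_res = (δ₀ + 1000)·f^(α−1) − 1000
α − 1 = -0.02560
f^(α−1) = 0.050^(-0.02560) = 1.079708
δ_res = (-23.8 + 1000) × 1.079708 − 1000 = 1054.011 − 1000 = 54.01‰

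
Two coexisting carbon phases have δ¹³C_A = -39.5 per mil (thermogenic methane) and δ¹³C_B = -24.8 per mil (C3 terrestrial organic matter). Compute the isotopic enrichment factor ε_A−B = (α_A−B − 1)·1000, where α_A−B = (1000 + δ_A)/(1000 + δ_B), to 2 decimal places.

α_A−B = (1000 + -39.5) / (1000 + -24.8) = 960.5 / 975.2 = 0.984926
ε_A−B = (0.984926 − 1) × 1000 = -15.074 per mil
(The approximation ε ≈ δ_A − δ_B would give -14.7 per mil.)

-15.07 per mil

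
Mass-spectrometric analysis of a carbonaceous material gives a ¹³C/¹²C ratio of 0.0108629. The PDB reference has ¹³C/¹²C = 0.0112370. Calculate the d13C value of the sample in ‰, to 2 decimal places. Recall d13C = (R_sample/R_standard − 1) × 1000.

-33.29‰

d13C = (R_sample / R_standard − 1) × 1000
R_sample / R_standard = 0.0108629 / 0.0112370 = 0.966708
d13C = (0.966708 − 1) × 1000 = -33.292‰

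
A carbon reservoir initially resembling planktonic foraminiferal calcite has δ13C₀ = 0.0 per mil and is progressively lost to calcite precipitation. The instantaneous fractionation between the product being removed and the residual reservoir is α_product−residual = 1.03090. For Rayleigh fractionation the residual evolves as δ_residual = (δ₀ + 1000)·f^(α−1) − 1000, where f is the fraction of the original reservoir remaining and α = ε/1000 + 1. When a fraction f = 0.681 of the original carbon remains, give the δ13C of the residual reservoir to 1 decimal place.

Rayleigh residual: δ_res = (δ₀ + 1000)·f^(α−1) − 1000
α − 1 = 0.03090
f^(α−1) = 0.681^(0.03090) = 0.988199
δ_res = (0.0 + 1000) × 0.988199 − 1000 = 988.199 − 1000 = -11.80 per mil

-11.8 per mil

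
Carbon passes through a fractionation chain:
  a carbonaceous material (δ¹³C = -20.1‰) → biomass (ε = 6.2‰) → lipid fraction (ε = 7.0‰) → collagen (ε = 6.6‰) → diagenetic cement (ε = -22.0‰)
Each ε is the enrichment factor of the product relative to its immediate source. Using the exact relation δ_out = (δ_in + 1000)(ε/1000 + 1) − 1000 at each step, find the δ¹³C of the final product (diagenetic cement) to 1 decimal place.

-22.6‰

step 1: δ = (-20.10 + 1000)·(6.2/1000 + 1) − 1000 = -14.02‰
step 2: δ = (-14.02 + 1000)·(7.0/1000 + 1) − 1000 = -7.12‰
step 3: δ = (-7.12 + 1000)·(6.6/1000 + 1) − 1000 = -0.57‰
step 4: δ = (-0.57 + 1000)·(-22.0/1000 + 1) − 1000 = -22.56‰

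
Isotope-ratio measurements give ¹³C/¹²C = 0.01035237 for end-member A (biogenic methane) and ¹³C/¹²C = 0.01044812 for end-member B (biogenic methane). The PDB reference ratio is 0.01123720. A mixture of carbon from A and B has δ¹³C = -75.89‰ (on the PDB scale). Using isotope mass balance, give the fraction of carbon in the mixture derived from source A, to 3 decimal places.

0.665

δ_A = (0.01035237/0.01123720 − 1)×1000 = (0.921259 − 1)×1000 = -78.741‰
δ_B = (0.01044812/0.01123720 − 1)×1000 = (0.929780 − 1)×1000 = -70.220‰
f_A = (δ_mix − δ_B)/(δ_A − δ_B) = (-75.89 − (-70.220))/(-78.741 − (-70.220))
f_A = -5.670 / -8.521 = 0.6654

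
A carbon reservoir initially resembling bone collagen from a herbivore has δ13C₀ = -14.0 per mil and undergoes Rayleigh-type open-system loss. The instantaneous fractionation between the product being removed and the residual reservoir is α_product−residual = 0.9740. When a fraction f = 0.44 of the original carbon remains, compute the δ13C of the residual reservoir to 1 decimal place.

Rayleigh residual: δ_res = (δ₀ + 1000)·f^(α−1) − 1000
α − 1 = -0.02600
f^(α−1) = 0.44^(-0.02600) = 1.021575
δ_res = (-14.0 + 1000) × 1.021575 − 1000 = 1007.273 − 1000 = 7.27 per mil

7.3 per mil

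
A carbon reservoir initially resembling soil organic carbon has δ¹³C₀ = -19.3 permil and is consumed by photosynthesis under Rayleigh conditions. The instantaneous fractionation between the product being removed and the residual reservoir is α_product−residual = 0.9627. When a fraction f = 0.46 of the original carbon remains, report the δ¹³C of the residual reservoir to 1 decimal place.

Rayleigh residual: δ_res = (δ₀ + 1000)·f^(α−1) − 1000
α − 1 = -0.03730
f^(α−1) = 0.46^(-0.03730) = 1.029388
δ_res = (-19.3 + 1000) × 1.029388 − 1000 = 1009.521 − 1000 = 9.52 permil

9.5 permil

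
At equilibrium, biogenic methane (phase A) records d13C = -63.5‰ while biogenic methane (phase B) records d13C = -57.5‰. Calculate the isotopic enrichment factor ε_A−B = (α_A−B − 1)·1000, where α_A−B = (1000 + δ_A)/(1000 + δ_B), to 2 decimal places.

-6.37‰

α_A−B = (1000 + -63.5) / (1000 + -57.5) = 936.5 / 942.5 = 0.993634
ε_A−B = (0.993634 − 1) × 1000 = -6.366‰
(The approximation ε ≈ δ_A − δ_B would give -6.0‰.)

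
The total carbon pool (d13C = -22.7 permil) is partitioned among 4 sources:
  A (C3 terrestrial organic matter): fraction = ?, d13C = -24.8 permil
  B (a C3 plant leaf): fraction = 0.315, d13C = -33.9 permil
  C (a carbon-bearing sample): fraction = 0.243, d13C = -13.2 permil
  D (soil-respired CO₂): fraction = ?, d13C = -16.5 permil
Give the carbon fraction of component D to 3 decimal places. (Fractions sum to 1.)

Let f_D and f_A be the unknown fractions; fractions sum to 1 so f_D + f_A = 0.442.
Mass balance: Σ fᵢ·δᵢ = δ_bulk ⇒ f_D·(-16.5) + f_A·(-24.8) = -22.7 − (-13.886) = -8.814
Substitute f_A = 0.442 − f_D:
f_D·(-16.5 − -24.8) = -8.814 − 0.442×(-24.8) = 2.148
f_D = 2.148 / 8.3 = 0.2588

0.259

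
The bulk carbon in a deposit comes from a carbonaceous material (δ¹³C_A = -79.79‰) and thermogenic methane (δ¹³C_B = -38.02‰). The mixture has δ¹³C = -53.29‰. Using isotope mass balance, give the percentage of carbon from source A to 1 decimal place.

36.6%

δ_mix = f_A·δ_A + (1 − f_A)·δ_B  ⇒  f_A = (δ_mix − δ_B)/(δ_A − δ_B)
f_A = (-53.29 − (-38.02)) / (-79.79 − (-38.02))
f_A = -15.27 / -41.77 = 0.3656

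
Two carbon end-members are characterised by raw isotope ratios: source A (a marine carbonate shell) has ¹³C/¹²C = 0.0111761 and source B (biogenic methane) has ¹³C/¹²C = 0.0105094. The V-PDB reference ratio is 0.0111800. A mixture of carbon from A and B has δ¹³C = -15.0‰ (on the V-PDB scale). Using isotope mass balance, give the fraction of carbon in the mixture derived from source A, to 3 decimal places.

δ_A = (0.0111761/0.0111800 − 1)×1000 = (0.999651 − 1)×1000 = -0.349‰
δ_B = (0.0105094/0.0111800 − 1)×1000 = (0.940018 − 1)×1000 = -59.982‰
f_A = (δ_mix − δ_B)/(δ_A − δ_B) = (-15.0 − (-59.982))/(-0.349 − (-59.982))
f_A = 44.982 / 59.633 = 0.7543

0.754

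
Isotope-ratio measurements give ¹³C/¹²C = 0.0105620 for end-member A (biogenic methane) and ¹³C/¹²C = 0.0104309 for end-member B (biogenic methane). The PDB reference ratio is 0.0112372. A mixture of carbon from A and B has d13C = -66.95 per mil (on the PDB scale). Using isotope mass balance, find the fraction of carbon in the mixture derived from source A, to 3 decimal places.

δ_A = (0.0105620/0.0112372 − 1)×1000 = (0.939914 − 1)×1000 = -60.086 per mil
δ_B = (0.0104309/0.0112372 − 1)×1000 = (0.928247 − 1)×1000 = -71.753 per mil
f_A = (δ_mix − δ_B)/(δ_A − δ_B) = (-66.95 − (-71.753))/(-60.086 − (-71.753))
f_A = 4.803 / 11.667 = 0.4117

0.412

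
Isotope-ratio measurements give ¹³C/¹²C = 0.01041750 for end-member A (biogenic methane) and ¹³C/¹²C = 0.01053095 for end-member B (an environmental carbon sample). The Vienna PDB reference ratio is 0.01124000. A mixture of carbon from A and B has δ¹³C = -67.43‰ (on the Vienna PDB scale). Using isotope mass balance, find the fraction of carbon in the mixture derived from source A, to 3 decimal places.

δ_A = (0.01041750/0.01124000 − 1)×1000 = (0.926824 − 1)×1000 = -73.176‰
δ_B = (0.01053095/0.01124000 − 1)×1000 = (0.936917 − 1)×1000 = -63.083‰
f_A = (δ_mix − δ_B)/(δ_A − δ_B) = (-67.43 − (-63.083))/(-73.176 − (-63.083))
f_A = -4.347 / -10.093 = 0.4307

0.431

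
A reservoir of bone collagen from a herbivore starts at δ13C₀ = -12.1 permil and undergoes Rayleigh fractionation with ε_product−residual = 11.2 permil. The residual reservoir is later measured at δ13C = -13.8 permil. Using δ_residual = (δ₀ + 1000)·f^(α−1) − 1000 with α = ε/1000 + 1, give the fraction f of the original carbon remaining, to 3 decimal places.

0.857

α − 1 = ε/1000 = 0.0112
(δ_res + 1000)/(δ₀ + 1000) = (-13.8 + 1000)/(-12.1 + 1000) = 986.2/987.9 = 0.998279
f = 0.998279^(1/0.0112) = exp(ln(0.998279)/0.0112) = exp(-0.00172/0.0112)
f = exp(-0.1538) = 0.8575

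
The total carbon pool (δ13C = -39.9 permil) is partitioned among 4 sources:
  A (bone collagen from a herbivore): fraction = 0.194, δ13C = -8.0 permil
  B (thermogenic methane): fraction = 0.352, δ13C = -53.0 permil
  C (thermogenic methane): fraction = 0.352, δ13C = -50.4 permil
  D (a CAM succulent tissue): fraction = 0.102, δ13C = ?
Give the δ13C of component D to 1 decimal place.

-19.1 permil

Isotope mass balance: δ_bulk = Σ fᵢ·δᵢ.
-39.9 = 0.194×(-8.0) + 0.352×(-53.0) + 0.352×(-50.4) + 0.102×δ_D
0.102·δ_D = -39.9 − (-37.949) = -1.951
δ_D = -1.951 / 0.102 = -19.13 permil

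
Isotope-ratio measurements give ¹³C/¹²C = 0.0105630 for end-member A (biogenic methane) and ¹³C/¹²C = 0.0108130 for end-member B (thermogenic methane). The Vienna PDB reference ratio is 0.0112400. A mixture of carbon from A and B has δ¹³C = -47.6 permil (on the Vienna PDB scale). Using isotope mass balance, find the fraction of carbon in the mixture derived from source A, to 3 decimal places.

0.432

δ_A = (0.0105630/0.0112400 − 1)×1000 = (0.939769 − 1)×1000 = -60.231 permil
δ_B = (0.0108130/0.0112400 − 1)×1000 = (0.962011 − 1)×1000 = -37.989 permil
f_A = (δ_mix − δ_B)/(δ_A − δ_B) = (-47.6 − (-37.989))/(-60.231 − (-37.989))
f_A = -9.611 / -22.242 = 0.4321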